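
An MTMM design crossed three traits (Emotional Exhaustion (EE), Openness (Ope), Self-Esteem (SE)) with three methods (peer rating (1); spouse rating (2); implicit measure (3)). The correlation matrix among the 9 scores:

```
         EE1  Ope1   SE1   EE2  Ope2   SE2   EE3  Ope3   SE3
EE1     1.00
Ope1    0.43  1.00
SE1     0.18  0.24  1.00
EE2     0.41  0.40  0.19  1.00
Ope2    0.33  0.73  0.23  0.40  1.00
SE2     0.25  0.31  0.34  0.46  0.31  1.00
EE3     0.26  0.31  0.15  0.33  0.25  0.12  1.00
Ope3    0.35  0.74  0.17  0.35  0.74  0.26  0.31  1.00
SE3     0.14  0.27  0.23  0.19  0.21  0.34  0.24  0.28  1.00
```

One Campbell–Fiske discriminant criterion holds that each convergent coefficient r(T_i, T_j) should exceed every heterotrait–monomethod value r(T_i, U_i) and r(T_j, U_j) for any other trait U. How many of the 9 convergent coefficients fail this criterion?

6

Checking each validity diagonal entry against its comparison values:
EE (methods 1·2): 0.41 vs {0.43, 0.40, 0.18, 0.46} → fail.
EE (methods 1·3): 0.26 vs {0.43, 0.31, 0.18, 0.24} → fail.
EE (methods 2·3): 0.33 vs {0.40, 0.31, 0.46, 0.24} → fail.
Ope (methods 1·2): 0.73 vs {0.43, 0.40, 0.24, 0.31} → pass.
Ope (methods 1·3): 0.74 vs {0.43, 0.31, 0.24, 0.28} → pass.
Ope (methods 2·3): 0.74 vs {0.40, 0.31, 0.31, 0.28} → pass.
SE (methods 1·2): 0.34 vs {0.18, 0.46, 0.24, 0.31} → fail.
SE (methods 1·3): 0.23 vs {0.18, 0.24, 0.24, 0.28} → fail.
SE (methods 2·3): 0.34 vs {0.46, 0.24, 0.31, 0.28} → fail.
6 of 9 fail.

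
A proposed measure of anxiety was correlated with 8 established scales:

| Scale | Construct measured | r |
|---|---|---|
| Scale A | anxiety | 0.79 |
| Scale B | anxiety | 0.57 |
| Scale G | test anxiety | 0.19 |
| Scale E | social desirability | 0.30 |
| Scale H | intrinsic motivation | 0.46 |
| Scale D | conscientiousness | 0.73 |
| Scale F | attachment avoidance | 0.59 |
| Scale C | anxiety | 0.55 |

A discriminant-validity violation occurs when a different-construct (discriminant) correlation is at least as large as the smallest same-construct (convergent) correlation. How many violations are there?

Convergent (same construct = anxiety): Scale A, Scale B, Scale C.
Smallest convergent = 0.55. Discriminant values: 0.19, 0.30, 0.46, 0.73, 0.59; count ≥ 0.55 → 2.

2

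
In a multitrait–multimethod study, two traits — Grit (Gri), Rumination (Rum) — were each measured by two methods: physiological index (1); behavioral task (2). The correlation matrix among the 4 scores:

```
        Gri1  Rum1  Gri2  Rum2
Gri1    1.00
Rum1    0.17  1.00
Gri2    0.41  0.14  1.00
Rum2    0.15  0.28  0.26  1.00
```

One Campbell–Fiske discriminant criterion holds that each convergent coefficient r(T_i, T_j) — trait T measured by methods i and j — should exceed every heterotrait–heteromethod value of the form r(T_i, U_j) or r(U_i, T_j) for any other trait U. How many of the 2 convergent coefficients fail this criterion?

0

Convergent coefficients and their comparison sets:
Gri (methods 1·2): 0.41 vs {0.15, 0.14} → pass.
Rum (methods 1·2): 0.28 vs {0.14, 0.15} → pass.
0 of 2 fail.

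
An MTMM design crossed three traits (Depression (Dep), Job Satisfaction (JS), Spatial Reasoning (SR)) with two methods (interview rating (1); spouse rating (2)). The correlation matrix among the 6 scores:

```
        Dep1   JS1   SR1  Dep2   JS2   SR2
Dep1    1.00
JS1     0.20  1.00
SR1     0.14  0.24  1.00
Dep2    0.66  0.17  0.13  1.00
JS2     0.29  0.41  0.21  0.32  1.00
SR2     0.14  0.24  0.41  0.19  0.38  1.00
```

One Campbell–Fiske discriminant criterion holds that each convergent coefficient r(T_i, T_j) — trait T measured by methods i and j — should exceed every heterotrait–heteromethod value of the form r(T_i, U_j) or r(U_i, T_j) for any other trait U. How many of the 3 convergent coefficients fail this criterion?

0

Each convergent coefficient versus the relevant comparison correlations:
Dep (methods 1·2): 0.66 vs {0.29, 0.17, 0.14, 0.13} → pass.
JS (methods 1·2): 0.41 vs {0.17, 0.29, 0.24, 0.21} → pass.
SR (methods 1·2): 0.41 vs {0.13, 0.14, 0.21, 0.24} → pass.
0 of 3 fail.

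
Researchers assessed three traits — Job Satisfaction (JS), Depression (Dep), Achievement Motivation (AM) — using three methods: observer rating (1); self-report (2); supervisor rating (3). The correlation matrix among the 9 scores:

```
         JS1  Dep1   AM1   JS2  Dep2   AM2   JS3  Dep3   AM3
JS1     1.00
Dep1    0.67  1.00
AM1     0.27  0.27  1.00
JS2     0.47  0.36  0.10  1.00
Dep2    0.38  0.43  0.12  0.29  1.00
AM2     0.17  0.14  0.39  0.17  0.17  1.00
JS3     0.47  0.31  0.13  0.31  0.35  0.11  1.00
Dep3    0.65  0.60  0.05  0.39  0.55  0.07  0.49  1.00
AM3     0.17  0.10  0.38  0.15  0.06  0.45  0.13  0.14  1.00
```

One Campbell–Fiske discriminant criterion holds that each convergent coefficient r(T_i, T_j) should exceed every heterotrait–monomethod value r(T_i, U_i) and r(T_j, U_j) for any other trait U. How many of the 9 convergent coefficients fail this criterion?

Checking each validity diagonal entry against its comparison values:
JS (methods 1·2): 0.47 vs {0.67, 0.29, 0.27, 0.17} → fail.
JS (methods 1·3): 0.47 vs {0.67, 0.49, 0.27, 0.13} → fail.
JS (methods 2·3): 0.31 vs {0.29, 0.49, 0.17, 0.13} → fail.
Dep (methods 1·2): 0.43 vs {0.67, 0.29, 0.27, 0.17} → fail.
Dep (methods 1·3): 0.60 vs {0.67, 0.49, 0.27, 0.14} → fail.
Dep (methods 2·3): 0.55 vs {0.29, 0.49, 0.17, 0.14} → pass.
AM (methods 1·2): 0.39 vs {0.27, 0.17, 0.27, 0.17} → pass.
AM (methods 1·3): 0.38 vs {0.27, 0.13, 0.27, 0.14} → pass.
AM (methods 2·3): 0.45 vs {0.17, 0.13, 0.17, 0.14} → pass.
5 of 9 fail.

5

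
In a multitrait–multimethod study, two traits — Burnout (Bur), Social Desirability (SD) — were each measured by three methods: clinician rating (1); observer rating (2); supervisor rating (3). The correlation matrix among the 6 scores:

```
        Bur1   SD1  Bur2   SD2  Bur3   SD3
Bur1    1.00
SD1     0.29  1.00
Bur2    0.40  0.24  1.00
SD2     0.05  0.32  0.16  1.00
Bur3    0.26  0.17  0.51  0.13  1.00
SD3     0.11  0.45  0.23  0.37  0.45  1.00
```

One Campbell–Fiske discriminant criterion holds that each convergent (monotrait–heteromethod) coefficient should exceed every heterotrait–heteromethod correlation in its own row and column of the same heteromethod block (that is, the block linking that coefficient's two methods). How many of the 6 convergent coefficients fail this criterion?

0

Each convergent coefficient versus the relevant comparison correlations:
Bur (methods 1·2): 0.40 vs {0.05, 0.24} → pass.
Bur (methods 1·3): 0.26 vs {0.11, 0.17} → pass.
Bur (methods 2·3): 0.51 vs {0.23, 0.13} → pass.
SD (methods 1·2): 0.32 vs {0.24, 0.05} → pass.
SD (methods 1·3): 0.45 vs {0.17, 0.11} → pass.
SD (methods 2·3): 0.37 vs {0.13, 0.23} → pass.
0 of 6 fail.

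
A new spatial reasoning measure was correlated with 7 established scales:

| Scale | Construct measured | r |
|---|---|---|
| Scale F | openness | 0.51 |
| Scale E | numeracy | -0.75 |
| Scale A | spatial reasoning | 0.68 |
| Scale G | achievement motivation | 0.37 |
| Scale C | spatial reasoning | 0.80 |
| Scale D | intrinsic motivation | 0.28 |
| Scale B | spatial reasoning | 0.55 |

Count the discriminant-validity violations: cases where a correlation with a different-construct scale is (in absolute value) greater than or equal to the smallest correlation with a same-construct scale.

Convergent (same construct = spatial reasoning): Scale A, Scale C, Scale B.
Smallest convergent = 0.55. Discriminant |r|: 0.51, 0.75, 0.37, 0.28; count ≥ 0.55 → 1.

1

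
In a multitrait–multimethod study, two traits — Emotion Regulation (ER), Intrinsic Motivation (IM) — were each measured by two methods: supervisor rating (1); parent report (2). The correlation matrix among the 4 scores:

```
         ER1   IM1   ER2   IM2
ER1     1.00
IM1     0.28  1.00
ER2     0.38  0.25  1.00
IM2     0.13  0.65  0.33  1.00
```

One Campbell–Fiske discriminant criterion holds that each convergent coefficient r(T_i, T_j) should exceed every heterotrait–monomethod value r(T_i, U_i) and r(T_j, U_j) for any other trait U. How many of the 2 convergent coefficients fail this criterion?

Checking each validity diagonal entry against its comparison values:
ER (methods 1·2): 0.38 vs {0.28, 0.33} → pass.
IM (methods 1·2): 0.65 vs {0.28, 0.33} → pass.
0 of 2 fail.

0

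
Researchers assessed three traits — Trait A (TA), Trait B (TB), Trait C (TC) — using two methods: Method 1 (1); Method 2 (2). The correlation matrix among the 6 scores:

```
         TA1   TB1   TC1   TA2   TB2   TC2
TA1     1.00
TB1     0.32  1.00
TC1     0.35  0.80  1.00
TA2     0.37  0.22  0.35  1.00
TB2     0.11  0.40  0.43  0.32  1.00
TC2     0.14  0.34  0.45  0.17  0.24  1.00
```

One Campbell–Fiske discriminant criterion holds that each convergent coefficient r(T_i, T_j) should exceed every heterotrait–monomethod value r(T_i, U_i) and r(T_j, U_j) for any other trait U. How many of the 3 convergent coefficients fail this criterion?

2

Each convergent coefficient versus the relevant comparison correlations:
TA (methods 1·2): 0.37 vs {0.32, 0.32, 0.35, 0.17} → pass.
TB (methods 1·2): 0.40 vs {0.32, 0.32, 0.80, 0.24} → fail.
TC (methods 1·2): 0.45 vs {0.35, 0.17, 0.80, 0.24} → fail.
2 of 3 fail.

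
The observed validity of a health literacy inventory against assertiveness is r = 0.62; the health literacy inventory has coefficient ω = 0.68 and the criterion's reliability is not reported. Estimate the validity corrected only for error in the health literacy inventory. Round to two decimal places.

0.75

Single correction: r_c = r_obs / √r_xx = 0.62 / √0.68 = 0.62 / 0.8246 ≈ 0.75.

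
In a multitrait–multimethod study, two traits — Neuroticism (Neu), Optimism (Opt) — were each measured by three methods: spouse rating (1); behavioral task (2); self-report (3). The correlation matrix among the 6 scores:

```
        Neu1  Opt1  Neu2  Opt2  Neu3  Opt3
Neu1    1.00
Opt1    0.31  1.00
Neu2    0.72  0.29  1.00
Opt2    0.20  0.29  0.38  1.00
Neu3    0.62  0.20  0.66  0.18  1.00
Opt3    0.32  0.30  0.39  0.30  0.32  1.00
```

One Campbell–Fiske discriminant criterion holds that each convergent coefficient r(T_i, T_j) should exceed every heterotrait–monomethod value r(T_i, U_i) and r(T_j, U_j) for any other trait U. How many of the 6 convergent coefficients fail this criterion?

Each convergent coefficient versus the relevant comparison correlations:
Neu (methods 1·2): 0.72 vs {0.31, 0.38} → pass.
Neu (methods 1·3): 0.62 vs {0.31, 0.32} → pass.
Neu (methods 2·3): 0.66 vs {0.38, 0.32} → pass.
Opt (methods 1·2): 0.29 vs {0.31, 0.38} → fail.
Opt (methods 1·3): 0.30 vs {0.31, 0.32} → fail.
Opt (methods 2·3): 0.30 vs {0.38, 0.32} → fail.
3 of 6 fail.

3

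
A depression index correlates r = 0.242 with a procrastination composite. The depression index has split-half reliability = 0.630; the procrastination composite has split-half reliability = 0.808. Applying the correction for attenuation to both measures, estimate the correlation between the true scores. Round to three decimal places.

0.339

r_true = r_obs / √(r_xx · r_yy) = 0.242 / √(0.630 × 0.808) = 0.242 / √0.509040 = 0.242 / 0.7135 ≈ 0.339.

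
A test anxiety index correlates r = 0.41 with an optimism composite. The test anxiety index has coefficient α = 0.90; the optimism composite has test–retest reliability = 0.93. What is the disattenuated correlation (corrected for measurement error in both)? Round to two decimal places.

0.45

r_true = r_obs / √(r_xx · r_yy) = 0.41 / √(0.90 × 0.93) = 0.41 / √0.8370 = 0.41 / 0.9149 ≈ 0.45.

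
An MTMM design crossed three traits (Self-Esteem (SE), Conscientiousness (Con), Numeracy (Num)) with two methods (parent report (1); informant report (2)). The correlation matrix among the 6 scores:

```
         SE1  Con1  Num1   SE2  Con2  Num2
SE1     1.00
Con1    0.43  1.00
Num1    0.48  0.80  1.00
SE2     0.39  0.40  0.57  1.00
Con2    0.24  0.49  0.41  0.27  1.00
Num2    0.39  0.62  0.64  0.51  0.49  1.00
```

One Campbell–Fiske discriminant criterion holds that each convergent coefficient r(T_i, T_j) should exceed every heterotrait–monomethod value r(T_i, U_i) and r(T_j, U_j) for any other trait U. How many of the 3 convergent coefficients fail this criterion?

3

Each convergent coefficient versus the relevant comparison correlations:
SE (methods 1·2): 0.39 vs {0.43, 0.27, 0.48, 0.51} → fail.
Con (methods 1·2): 0.49 vs {0.43, 0.27, 0.80, 0.49} → fail.
Num (methods 1·2): 0.64 vs {0.48, 0.51, 0.80, 0.49} → fail.
3 of 3 fail.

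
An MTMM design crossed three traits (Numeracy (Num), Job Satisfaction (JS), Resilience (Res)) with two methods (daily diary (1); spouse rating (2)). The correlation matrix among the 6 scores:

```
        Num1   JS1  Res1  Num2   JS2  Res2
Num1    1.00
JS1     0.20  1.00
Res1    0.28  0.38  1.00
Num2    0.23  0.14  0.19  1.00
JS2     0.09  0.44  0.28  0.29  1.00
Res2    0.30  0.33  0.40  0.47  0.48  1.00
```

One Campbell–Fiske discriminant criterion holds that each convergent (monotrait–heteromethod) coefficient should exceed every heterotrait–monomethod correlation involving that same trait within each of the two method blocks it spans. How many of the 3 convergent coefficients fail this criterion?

Convergent coefficients and their comparison sets:
Num (methods 1·2): 0.23 vs {0.20, 0.29, 0.28, 0.47} → fail.
JS (methods 1·2): 0.44 vs {0.20, 0.29, 0.38, 0.48} → fail.
Res (methods 1·2): 0.40 vs {0.28, 0.47, 0.38, 0.48} → fail.
3 of 3 fail.

3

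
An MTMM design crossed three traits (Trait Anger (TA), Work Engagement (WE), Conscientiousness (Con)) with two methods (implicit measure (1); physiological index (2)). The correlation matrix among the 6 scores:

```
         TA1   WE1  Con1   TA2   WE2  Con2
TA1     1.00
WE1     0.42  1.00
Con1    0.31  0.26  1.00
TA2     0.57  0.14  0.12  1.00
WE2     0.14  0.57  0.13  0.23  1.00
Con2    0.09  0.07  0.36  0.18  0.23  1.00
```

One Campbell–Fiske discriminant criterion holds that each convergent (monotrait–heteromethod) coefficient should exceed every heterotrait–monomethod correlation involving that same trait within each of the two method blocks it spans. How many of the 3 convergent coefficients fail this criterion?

Convergent coefficients and their comparison sets:
TA (methods 1·2): 0.57 vs {0.42, 0.23, 0.31, 0.18} → pass.
WE (methods 1·2): 0.57 vs {0.42, 0.23, 0.26, 0.23} → pass.
Con (methods 1·2): 0.36 vs {0.31, 0.18, 0.26, 0.23} → pass.
0 of 3 fail.

0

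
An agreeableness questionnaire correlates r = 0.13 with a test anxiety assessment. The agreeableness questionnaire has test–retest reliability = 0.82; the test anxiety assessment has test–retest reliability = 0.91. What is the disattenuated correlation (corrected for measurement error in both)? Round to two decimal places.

r_true = r_obs / √(r_xx · r_yy) = 0.13 / √(0.82 × 0.91) = 0.13 / √0.7462 = 0.13 / 0.8638 ≈ 0.15.

0.15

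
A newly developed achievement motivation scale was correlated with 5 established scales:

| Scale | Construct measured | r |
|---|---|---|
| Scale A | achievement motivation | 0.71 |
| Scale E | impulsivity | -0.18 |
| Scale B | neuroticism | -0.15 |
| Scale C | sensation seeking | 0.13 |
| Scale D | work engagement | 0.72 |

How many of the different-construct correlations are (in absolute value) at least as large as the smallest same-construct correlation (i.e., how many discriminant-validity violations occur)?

1

Convergent (same construct = achievement motivation): Scale A.
Smallest convergent = 0.71. Discriminant |r|: 0.18, 0.15, 0.13, 0.72; count ≥ 0.71 → 1.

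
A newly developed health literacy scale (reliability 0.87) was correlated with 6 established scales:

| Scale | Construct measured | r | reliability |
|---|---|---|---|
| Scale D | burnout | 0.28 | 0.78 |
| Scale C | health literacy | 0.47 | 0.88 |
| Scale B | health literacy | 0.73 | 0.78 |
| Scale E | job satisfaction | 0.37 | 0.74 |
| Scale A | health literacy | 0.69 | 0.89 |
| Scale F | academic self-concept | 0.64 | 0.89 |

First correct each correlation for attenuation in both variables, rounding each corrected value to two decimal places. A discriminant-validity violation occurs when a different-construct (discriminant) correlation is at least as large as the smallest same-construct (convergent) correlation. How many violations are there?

Disattenuated r (r / √(r_scale · r_new)):
  Scale D (disc): 0.28 / √(0.78·0.87) = 0.34
  Scale C (conv): 0.47 / √(0.88·0.87) = 0.54
  Scale B (conv): 0.73 / √(0.78·0.87) = 0.89
  Scale E (disc): 0.37 / √(0.74·0.87) = 0.46
  Scale A (conv): 0.69 / √(0.89·0.87) = 0.78
  Scale F (disc): 0.64 / √(0.89·0.87) = 0.73
Smallest convergent = 0.54. Discriminant values: 0.34, 0.46, 0.73; count ≥ 0.54 → 1.

1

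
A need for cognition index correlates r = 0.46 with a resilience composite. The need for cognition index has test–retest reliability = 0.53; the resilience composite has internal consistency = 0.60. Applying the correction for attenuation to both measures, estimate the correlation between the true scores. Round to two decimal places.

0.82

r_true = r_obs / √(r_xx · r_yy) = 0.46 / √(0.53 × 0.60) = 0.46 / √0.3180 = 0.46 / 0.5639 ≈ 0.82.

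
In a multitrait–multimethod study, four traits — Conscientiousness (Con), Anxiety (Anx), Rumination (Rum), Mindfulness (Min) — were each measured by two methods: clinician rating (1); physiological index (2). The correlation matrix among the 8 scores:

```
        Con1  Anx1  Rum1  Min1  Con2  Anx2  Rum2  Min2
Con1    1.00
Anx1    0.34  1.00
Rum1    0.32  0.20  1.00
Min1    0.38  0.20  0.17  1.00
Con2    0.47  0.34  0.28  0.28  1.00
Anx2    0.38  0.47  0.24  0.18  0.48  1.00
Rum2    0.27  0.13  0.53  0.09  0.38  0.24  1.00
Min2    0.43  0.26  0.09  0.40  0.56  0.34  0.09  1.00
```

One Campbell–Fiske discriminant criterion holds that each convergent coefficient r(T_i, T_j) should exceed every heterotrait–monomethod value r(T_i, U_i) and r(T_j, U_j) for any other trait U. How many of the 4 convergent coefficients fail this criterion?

Convergent coefficients and their comparison sets:
Con (methods 1·2): 0.47 vs {0.34, 0.48, 0.32, 0.38, 0.38, 0.56} → fail.
Anx (methods 1·2): 0.47 vs {0.34, 0.48, 0.20, 0.24, 0.20, 0.34} → fail.
Rum (methods 1·2): 0.53 vs {0.32, 0.38, 0.20, 0.24, 0.17, 0.09} → pass.
Min (methods 1·2): 0.40 vs {0.38, 0.56, 0.20, 0.34, 0.17, 0.09} → fail.
3 of 4 fail.

3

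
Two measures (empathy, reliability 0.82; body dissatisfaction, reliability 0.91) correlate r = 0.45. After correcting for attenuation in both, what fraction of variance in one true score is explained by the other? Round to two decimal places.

Disattenuated r = 0.45 / √(0.82 × 0.91) = 0.45 / 0.8638 = 0.5210.
Shared true-score variance = 0.5210² = 0.2714 ≈ 0.27.

0.27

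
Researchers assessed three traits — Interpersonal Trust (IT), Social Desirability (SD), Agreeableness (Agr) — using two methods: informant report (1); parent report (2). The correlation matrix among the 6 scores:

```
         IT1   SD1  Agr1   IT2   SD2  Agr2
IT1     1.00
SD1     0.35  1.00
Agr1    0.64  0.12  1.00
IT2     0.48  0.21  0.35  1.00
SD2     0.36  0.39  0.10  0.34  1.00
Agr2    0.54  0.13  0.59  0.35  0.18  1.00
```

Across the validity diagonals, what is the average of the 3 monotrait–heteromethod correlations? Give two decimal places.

0.49

Convergent values: 0.48, 0.39, 0.59; mean = 1.46/3 = 0.49.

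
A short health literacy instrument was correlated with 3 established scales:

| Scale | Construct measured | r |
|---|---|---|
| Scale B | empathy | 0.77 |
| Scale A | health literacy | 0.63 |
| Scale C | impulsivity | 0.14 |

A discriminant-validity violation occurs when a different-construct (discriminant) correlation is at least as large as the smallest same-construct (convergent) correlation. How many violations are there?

1

Convergent (same construct = health literacy): Scale A.
Smallest convergent = 0.63. Discriminant values: 0.77, 0.14; count ≥ 0.63 → 1.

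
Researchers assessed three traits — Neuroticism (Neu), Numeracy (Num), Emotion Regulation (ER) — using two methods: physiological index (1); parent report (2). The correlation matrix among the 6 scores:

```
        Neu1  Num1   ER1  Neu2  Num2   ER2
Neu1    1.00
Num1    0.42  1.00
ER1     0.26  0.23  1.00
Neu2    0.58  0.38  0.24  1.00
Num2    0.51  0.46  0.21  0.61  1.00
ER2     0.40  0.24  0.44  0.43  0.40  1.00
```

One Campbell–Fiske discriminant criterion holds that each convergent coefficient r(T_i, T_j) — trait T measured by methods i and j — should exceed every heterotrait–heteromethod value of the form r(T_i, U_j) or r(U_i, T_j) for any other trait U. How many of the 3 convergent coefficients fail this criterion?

1

Each convergent coefficient versus the relevant comparison correlations:
Neu (methods 1·2): 0.58 vs {0.51, 0.38, 0.40, 0.24} → pass.
Num (methods 1·2): 0.46 vs {0.38, 0.51, 0.24, 0.21} → fail.
ER (methods 1·2): 0.44 vs {0.24, 0.40, 0.21, 0.24} → pass.
1 of 3 fail.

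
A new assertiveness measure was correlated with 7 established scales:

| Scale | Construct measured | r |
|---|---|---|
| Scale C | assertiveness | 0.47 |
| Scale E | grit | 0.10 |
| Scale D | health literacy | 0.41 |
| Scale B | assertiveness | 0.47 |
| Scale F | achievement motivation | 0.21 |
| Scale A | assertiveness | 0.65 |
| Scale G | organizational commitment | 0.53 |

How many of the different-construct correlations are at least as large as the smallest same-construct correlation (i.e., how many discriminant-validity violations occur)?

1

Convergent (same construct = assertiveness): Scale C, Scale B, Scale A.
Smallest convergent = 0.47. Discriminant values: 0.10, 0.41, 0.21, 0.53; count ≥ 0.47 → 1.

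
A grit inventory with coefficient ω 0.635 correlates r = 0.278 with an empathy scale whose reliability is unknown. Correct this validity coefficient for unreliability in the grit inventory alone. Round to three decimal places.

0.349

Single correction: r_c = r_obs / √r_xx = 0.278 / √0.635 = 0.278 / 0.7969 ≈ 0.349.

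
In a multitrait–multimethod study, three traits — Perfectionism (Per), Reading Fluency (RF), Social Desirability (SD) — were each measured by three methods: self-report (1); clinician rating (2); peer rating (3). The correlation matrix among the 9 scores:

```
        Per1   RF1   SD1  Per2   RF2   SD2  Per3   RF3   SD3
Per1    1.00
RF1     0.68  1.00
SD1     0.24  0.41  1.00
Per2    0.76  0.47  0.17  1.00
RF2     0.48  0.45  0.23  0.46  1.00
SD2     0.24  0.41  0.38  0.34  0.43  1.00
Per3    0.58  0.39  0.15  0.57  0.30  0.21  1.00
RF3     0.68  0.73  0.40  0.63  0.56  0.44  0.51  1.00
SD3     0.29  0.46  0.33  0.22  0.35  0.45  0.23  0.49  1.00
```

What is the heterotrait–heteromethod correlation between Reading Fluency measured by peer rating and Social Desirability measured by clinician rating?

0.44

Different traits and methods: r(RF3, SD2) = 0.44.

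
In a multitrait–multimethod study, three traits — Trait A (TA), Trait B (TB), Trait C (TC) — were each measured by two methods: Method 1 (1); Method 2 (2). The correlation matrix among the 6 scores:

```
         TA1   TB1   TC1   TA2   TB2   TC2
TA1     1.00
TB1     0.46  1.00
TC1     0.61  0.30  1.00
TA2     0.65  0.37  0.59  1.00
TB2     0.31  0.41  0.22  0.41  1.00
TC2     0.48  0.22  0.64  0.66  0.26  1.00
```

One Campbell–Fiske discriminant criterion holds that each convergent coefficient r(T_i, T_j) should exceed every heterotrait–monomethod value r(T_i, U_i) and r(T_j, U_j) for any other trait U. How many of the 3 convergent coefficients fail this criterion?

3

Convergent coefficients and their comparison sets:
TA (methods 1·2): 0.65 vs {0.46, 0.41, 0.61, 0.66} → fail.
TB (methods 1·2): 0.41 vs {0.46, 0.41, 0.30, 0.26} → fail.
TC (methods 1·2): 0.64 vs {0.61, 0.66, 0.30, 0.26} → fail.
3 of 3 fail.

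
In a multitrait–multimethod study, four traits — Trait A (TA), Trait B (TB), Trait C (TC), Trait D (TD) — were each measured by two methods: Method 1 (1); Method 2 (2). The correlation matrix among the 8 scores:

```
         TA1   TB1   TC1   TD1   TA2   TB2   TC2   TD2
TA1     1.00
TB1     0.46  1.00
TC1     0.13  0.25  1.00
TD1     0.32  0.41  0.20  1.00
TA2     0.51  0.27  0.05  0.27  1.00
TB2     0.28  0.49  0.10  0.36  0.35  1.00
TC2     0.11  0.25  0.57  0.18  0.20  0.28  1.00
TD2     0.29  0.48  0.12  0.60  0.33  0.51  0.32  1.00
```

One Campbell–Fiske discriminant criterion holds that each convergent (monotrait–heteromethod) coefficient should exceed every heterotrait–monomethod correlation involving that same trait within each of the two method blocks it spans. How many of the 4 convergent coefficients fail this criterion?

1

Convergent coefficients and their comparison sets:
TA (methods 1·2): 0.51 vs {0.46, 0.35, 0.13, 0.20, 0.32, 0.33} → pass.
TB (methods 1·2): 0.49 vs {0.46, 0.35, 0.25, 0.28, 0.41, 0.51} → fail.
TC (methods 1·2): 0.57 vs {0.13, 0.20, 0.25, 0.28, 0.20, 0.32} → pass.
TD (methods 1·2): 0.60 vs {0.32, 0.33, 0.41, 0.51, 0.20, 0.32} → pass.
1 of 4 fail.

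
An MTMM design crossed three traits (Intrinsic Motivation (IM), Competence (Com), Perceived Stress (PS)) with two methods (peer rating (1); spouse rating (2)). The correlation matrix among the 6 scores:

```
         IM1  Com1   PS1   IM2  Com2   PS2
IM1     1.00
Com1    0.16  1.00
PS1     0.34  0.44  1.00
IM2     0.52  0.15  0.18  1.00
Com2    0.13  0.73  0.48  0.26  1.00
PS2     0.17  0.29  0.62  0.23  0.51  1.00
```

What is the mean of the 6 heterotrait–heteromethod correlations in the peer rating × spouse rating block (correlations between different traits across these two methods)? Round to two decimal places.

0.23

HTHM values (method 1 × method 2): 0.13, 0.17, 0.15, 0.29, 0.18, 0.48; mean = 1.40/6 = 0.23.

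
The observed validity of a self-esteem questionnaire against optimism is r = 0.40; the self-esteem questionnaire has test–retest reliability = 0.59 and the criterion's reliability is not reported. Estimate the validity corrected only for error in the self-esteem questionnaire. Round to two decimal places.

Single correction: r_c = r_obs / √r_xx = 0.40 / √0.59 = 0.40 / 0.7681 ≈ 0.52.

0.52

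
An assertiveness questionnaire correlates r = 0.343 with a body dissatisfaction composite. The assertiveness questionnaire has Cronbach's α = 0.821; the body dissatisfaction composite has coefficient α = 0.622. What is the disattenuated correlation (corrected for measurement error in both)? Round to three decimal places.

0.480

r_true = r_obs / √(r_xx · r_yy) = 0.343 / √(0.821 × 0.622) = 0.343 / √0.510662 = 0.343 / 0.7146 ≈ 0.480.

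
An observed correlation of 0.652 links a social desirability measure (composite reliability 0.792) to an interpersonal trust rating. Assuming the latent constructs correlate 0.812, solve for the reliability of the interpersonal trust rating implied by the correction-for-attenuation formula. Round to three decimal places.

0.814

r_true = r_obs / √(r_xx · r_yy) ⇒ 0.812 = 0.652 / √(0.792 · r_yy).
√(0.792 · r_yy) = 0.652 / 0.812 = 0.8030; 0.792 · r_yy = 0.6448; r_yy = 0.6448 / 0.792 ≈ 0.814.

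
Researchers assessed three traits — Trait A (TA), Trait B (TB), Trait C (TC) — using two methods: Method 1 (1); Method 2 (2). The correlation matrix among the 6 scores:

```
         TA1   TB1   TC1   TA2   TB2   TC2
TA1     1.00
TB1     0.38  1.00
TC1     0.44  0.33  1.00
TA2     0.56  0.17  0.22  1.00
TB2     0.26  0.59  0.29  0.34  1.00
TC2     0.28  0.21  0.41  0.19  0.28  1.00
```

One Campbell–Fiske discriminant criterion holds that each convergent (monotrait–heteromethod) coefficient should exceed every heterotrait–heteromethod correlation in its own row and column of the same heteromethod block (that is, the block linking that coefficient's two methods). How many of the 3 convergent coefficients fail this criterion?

Checking each validity diagonal entry against its comparison values:
TA (methods 1·2): 0.56 vs {0.26, 0.17, 0.28, 0.22} → pass.
TB (methods 1·2): 0.59 vs {0.17, 0.26, 0.21, 0.29} → pass.
TC (methods 1·2): 0.41 vs {0.22, 0.28, 0.29, 0.21} → pass.
0 of 3 fail.

0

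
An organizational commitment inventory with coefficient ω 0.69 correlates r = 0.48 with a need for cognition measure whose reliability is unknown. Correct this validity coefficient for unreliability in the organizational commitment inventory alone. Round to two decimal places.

Single correction: r_c = r_obs / √r_xx = 0.48 / √0.69 = 0.48 / 0.8307 ≈ 0.58.

0.58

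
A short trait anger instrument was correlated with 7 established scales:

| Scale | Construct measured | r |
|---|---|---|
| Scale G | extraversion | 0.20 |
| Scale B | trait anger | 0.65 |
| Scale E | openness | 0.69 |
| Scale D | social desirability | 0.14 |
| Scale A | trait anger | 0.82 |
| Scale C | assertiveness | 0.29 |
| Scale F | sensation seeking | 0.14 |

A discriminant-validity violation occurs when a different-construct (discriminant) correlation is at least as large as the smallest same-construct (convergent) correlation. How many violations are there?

Convergent (same construct = trait anger): Scale B, Scale A.
Smallest convergent = 0.65. Discriminant values: 0.20, 0.69, 0.14, 0.29, 0.14; count ≥ 0.65 → 1.

1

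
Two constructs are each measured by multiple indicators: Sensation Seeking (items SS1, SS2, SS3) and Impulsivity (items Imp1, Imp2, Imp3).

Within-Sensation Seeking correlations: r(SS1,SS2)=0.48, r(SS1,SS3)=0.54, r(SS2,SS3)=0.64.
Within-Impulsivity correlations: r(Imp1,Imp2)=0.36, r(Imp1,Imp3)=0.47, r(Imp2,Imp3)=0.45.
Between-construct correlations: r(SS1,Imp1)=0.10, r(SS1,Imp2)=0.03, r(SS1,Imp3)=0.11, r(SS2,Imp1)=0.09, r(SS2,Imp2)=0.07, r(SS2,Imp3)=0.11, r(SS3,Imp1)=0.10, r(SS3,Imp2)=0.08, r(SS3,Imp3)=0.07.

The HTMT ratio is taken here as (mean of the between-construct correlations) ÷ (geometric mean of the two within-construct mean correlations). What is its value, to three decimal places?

0.174

Between-construct mean = 0.76/9 = 0.0844.
Mean within-SS = 1.66/3 = 0.5533; mean within-Imp = 1.28/3 = 0.4267.
Geometric mean = √(0.5533 × 0.4267) = 0.4859.
HTMT = 0.0844 / 0.4859 = 0.174.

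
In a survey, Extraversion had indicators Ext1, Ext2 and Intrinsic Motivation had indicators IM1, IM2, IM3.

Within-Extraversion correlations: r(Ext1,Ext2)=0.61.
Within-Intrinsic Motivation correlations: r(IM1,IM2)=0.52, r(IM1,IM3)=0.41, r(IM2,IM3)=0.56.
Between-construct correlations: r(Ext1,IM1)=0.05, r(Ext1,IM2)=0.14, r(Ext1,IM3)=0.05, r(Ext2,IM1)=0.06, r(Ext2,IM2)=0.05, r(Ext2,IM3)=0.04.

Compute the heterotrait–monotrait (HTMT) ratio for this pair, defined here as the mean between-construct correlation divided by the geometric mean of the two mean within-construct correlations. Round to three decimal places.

Mean between = 0.39/6 = 0.0650.
Mean within-Ext = 0.61/1 = 0.6100; mean within-IM = 1.49/3 = 0.4967.
Geometric mean = √(0.6100 × 0.4967) = 0.5504.
HTMT = 0.0650 / 0.5504 = 0.118.

0.118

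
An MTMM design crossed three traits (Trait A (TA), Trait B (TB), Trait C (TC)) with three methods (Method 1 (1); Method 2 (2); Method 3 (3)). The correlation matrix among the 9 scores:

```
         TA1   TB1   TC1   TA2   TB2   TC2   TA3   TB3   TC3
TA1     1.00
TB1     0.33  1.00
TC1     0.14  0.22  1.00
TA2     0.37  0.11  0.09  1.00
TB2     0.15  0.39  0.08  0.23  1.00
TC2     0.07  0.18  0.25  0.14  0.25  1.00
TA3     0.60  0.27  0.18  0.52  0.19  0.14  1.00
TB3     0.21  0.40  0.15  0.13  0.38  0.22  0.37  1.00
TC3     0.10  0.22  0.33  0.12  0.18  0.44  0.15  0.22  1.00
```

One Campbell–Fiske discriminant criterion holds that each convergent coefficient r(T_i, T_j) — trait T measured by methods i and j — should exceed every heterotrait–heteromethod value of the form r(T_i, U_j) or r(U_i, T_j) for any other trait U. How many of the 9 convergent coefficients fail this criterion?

Each convergent coefficient versus the relevant comparison correlations:
TA (methods 1·2): 0.37 vs {0.15, 0.11, 0.07, 0.09} → pass.
TA (methods 1·3): 0.60 vs {0.21, 0.27, 0.10, 0.18} → pass.
TA (methods 2·3): 0.52 vs {0.13, 0.19, 0.12, 0.14} → pass.
TB (methods 1·2): 0.39 vs {0.11, 0.15, 0.18, 0.08} → pass.
TB (methods 1·3): 0.40 vs {0.27, 0.21, 0.22, 0.15} → pass.
TB (methods 2·3): 0.38 vs {0.19, 0.13, 0.18, 0.22} → pass.
TC (methods 1·2): 0.25 vs {0.09, 0.07, 0.08, 0.18} → pass.
TC (methods 1·3): 0.33 vs {0.18, 0.10, 0.15, 0.22} → pass.
TC (methods 2·3): 0.44 vs {0.14, 0.12, 0.22, 0.18} → pass.
0 of 9 fail.

0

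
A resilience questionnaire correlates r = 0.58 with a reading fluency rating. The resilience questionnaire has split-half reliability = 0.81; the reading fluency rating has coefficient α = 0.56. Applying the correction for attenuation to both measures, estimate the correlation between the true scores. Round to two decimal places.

0.86

r_true = r_obs / √(r_xx · r_yy) = 0.58 / √(0.81 × 0.56) = 0.58 / √0.4536 = 0.58 / 0.6735 ≈ 0.86.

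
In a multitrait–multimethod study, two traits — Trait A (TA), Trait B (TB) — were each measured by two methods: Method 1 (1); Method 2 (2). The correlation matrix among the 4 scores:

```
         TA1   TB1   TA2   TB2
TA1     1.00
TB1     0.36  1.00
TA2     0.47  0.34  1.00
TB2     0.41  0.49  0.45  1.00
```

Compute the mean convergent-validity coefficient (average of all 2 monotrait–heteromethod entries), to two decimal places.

Convergent values: 0.47, 0.49; mean = 0.96/2 = 0.48.

0.48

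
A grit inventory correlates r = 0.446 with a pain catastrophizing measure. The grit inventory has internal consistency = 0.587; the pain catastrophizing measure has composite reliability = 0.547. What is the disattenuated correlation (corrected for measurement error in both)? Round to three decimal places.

0.787

r_true = r_obs / √(r_xx · r_yy) = 0.446 / √(0.587 × 0.547) = 0.446 / √0.321089 = 0.446 / 0.5666 ≈ 0.787.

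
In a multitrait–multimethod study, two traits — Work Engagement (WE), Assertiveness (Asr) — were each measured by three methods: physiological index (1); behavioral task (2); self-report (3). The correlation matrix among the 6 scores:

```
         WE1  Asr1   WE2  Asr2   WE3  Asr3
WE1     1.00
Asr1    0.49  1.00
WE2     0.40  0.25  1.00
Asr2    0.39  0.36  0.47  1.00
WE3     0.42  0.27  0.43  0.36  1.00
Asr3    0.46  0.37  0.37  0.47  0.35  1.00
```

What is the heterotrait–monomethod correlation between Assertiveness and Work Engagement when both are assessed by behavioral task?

Different traits, same method: r(Asr2, WE2) = 0.47.

0.47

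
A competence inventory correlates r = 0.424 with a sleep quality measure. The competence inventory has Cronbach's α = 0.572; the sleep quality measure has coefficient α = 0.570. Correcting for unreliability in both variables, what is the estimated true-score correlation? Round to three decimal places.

r_true = r_obs / √(r_xx · r_yy) = 0.424 / √(0.572 × 0.570) = 0.424 / √0.326040 = 0.424 / 0.5710 ≈ 0.743.

0.743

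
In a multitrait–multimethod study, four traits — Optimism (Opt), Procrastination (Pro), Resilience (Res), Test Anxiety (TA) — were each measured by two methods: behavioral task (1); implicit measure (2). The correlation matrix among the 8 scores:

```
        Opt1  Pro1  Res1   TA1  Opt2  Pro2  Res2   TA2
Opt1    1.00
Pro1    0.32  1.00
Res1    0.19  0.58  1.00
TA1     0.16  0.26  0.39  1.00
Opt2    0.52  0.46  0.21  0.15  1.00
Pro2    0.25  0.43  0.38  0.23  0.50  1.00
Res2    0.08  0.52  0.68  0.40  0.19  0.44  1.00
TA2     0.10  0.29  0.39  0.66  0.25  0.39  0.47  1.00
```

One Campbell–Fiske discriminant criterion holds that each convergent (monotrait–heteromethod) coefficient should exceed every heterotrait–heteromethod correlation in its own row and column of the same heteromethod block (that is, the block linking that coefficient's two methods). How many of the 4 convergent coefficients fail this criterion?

1

Each convergent coefficient versus the relevant comparison correlations:
Opt (methods 1·2): 0.52 vs {0.25, 0.46, 0.08, 0.21, 0.10, 0.15} → pass.
Pro (methods 1·2): 0.43 vs {0.46, 0.25, 0.52, 0.38, 0.29, 0.23} → fail.
Res (methods 1·2): 0.68 vs {0.21, 0.08, 0.38, 0.52, 0.39, 0.40} → pass.
TA (methods 1·2): 0.66 vs {0.15, 0.10, 0.23, 0.29, 0.40, 0.39} → pass.
1 of 4 fail.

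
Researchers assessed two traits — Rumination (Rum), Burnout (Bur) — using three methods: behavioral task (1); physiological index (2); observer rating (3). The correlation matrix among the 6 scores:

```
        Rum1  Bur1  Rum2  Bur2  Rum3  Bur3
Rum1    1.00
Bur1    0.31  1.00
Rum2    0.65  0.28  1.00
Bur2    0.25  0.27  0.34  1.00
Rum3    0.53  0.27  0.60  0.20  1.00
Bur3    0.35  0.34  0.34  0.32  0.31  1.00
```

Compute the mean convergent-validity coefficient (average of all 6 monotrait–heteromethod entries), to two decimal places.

0.45

Convergent values: 0.65, 0.53, 0.60, 0.27, 0.34, 0.32; mean = 2.71/6 = 0.45.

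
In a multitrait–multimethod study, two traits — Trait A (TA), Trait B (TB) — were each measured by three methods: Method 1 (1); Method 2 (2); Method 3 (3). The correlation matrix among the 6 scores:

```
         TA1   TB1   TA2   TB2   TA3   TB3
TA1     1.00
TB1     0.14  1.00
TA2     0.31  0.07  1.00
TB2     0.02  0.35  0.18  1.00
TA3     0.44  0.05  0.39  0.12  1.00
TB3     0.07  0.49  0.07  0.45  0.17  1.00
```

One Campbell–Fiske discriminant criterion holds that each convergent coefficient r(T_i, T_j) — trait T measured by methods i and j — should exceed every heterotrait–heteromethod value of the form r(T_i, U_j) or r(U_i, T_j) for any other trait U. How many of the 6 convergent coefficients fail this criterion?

Each convergent coefficient versus the relevant comparison correlations:
TA (methods 1·2): 0.31 vs {0.02, 0.07} → pass.
TA (methods 1·3): 0.44 vs {0.07, 0.05} → pass.
TA (methods 2·3): 0.39 vs {0.07, 0.12} → pass.
TB (methods 1·2): 0.35 vs {0.07, 0.02} → pass.
TB (methods 1·3): 0.49 vs {0.05, 0.07} → pass.
TB (methods 2·3): 0.45 vs {0.12, 0.07} → pass.
0 of 6 fail.

0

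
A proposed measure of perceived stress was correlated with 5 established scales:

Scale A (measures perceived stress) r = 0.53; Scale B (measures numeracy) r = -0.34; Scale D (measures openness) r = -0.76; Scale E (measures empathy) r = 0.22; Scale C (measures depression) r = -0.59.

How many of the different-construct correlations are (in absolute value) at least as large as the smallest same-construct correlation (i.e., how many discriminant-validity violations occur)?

2

Convergent (same construct = perceived stress): Scale A.
Smallest convergent = 0.53. Discriminant |r|: 0.34, 0.76, 0.22, 0.59; count ≥ 0.53 → 2.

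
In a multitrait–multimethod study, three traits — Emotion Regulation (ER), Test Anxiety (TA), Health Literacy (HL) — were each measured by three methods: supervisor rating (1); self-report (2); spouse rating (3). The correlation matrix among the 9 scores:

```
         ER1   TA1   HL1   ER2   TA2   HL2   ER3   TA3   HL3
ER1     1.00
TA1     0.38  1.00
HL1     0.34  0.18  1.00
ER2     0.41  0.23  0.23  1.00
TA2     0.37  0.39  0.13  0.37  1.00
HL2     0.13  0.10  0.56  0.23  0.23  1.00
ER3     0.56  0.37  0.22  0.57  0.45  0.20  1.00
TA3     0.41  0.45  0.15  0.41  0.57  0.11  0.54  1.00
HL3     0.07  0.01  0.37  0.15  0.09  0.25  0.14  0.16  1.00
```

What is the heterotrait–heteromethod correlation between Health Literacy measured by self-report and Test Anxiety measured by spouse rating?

0.11

Different traits and methods: r(HL2, TA3) = 0.11.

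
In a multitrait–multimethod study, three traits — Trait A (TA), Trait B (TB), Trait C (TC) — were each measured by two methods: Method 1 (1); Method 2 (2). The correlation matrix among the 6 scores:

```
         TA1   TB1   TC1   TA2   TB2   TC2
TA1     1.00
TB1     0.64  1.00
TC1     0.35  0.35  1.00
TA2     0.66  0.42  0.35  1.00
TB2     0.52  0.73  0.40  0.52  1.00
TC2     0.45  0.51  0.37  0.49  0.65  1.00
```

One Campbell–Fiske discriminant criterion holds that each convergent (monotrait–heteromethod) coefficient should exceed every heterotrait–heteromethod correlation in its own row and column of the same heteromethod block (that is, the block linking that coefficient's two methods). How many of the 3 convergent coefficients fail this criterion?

Checking each validity diagonal entry against its comparison values:
TA (methods 1·2): 0.66 vs {0.52, 0.42, 0.45, 0.35} → pass.
TB (methods 1·2): 0.73 vs {0.42, 0.52, 0.51, 0.40} → pass.
TC (methods 1·2): 0.37 vs {0.35, 0.45, 0.40, 0.51} → fail.
1 of 3 fail.

1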